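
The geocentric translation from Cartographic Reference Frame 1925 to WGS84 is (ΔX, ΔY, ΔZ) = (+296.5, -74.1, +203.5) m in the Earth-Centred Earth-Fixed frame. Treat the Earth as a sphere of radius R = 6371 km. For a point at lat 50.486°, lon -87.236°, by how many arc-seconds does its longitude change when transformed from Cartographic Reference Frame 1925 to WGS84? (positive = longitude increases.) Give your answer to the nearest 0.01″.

Δλ = 14.89″

sin φ = 0.771469, cos φ = 0.636267, sin λ = -0.998837, cos λ = 0.048222.
East component: ΔE = −sin λ·ΔX + cos λ·ΔY = −(-0.998837)(296.5) + (0.048222)(-74.1) = 292.58 m.
1° of latitude spans πR/180 = 111195 m; at latitude φ, 1° of longitude spans that × cos φ = 70749.6 m, so Δλ = 292.58 / 70749.6 × 3600 = 14.888″.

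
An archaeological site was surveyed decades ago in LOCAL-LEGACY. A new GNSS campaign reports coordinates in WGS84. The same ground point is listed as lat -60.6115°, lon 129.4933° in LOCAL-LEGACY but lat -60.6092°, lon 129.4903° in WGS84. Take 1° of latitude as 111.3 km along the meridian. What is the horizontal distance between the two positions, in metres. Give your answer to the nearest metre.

304 m

Δφ = -60.6092° − -60.6115° = +0.0023°; Δλ = 129.4903° − 129.4933° = -0.0030°.
ΔN = Δφ × 111300 = 256.0 m; ΔE = Δλ × 111300 × cos(-60.6115°) = -0.0030 × 111300 × 0.490729 = -163.9 m.
Distance = √(ΔE² + ΔN²) = √((-163.9)² + 256.0²) = 303.9 m.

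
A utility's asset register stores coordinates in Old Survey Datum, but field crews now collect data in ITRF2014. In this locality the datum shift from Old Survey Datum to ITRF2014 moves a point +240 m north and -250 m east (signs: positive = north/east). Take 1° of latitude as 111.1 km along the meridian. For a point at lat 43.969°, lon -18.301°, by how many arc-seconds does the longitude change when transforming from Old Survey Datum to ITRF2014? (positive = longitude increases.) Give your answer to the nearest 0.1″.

Δλ = -11.3″

At latitude 43.969°, cos φ = 0.719716.
1° of longitude at this latitude = 111.1 × cos φ = 79.96 km, so Δλ = -250.0 / 79960.4 = -0.0031265° = -11.256″.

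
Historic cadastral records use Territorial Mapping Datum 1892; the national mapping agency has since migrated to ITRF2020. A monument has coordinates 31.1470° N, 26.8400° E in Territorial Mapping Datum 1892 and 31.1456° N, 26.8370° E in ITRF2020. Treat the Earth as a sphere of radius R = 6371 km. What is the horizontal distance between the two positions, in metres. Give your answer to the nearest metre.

325 m

Δφ = 31.1456° − 31.1470° = -0.0014°; Δλ = 26.8370° − 26.8400° = -0.0030°.
1° along a meridian = πR/180 = 111195 m.
ΔN = Δφ × 111195 = -155.7 m; ΔE = Δλ × 111195 × cos(31.1470°) = -0.0030 × 111195 × 0.855843 = -285.5 m.
Distance = √(ΔE² + ΔN²) = √((-285.5)² + (-155.7)²) = 325.2 m.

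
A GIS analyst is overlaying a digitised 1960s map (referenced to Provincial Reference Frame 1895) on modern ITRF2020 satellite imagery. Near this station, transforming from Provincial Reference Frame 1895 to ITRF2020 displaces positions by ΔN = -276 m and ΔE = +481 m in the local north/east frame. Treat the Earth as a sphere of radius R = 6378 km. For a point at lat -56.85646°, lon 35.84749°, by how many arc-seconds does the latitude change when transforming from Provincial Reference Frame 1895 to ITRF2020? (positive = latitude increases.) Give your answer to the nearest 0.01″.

Δφ = -8.93″

On a sphere of radius R, 1 rad of latitude = R, so Δφ = ΔN / R = -276.0 / 6378000 = -4.3274e-05 rad = -8.926″.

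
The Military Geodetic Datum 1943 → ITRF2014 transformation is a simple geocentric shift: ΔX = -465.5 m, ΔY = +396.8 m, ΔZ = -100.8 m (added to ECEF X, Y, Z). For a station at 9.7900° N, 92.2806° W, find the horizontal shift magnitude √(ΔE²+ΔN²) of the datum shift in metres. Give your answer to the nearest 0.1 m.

482.2 m

At φ = 9.7900°, λ = -92.2806°: sin φ = 0.170038, cos φ = 0.985438, sin λ = -0.999208, cos λ = -0.039793.
ΔE = −sin λ·ΔX + cos λ·ΔY = −(-0.999208)·(-465.5) + (-0.039793)·(396.8) = -480.92 m.
ΔN = −sin φ cos λ·ΔX − sin φ sin λ·ΔY + cos φ·ΔZ = −(0.170038)(-0.039793)(-465.5) − (0.170038)(-0.999208)(396.8) + (0.985438)(-100.8) = -35.06 m.
Horizontal magnitude = √(ΔE² + ΔN²) = √((-480.92)² + (-35.06)²) = 482.20 m.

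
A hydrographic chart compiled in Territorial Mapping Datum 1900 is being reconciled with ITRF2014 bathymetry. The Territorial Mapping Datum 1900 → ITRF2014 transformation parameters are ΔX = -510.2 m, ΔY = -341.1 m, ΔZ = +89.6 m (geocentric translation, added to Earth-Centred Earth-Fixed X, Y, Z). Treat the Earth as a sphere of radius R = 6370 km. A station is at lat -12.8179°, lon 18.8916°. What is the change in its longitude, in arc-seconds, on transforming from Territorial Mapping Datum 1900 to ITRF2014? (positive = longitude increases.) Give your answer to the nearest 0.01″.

Δλ = -5.23″

sin φ = -0.221853, cos φ = 0.975080, sin λ = 0.323779, cos λ = 0.946133.
East component: ΔE = −sin λ·ΔX + cos λ·ΔY = −(0.323779)(-510.2) + (0.946133)(-341.1) = -157.53 m.
1° of latitude spans πR/180 = 111177 m; at latitude φ, 1° of longitude spans that × cos φ = 108406.9 m, so Δλ = -157.53 / 108406.9 × 3600 = -5.231″.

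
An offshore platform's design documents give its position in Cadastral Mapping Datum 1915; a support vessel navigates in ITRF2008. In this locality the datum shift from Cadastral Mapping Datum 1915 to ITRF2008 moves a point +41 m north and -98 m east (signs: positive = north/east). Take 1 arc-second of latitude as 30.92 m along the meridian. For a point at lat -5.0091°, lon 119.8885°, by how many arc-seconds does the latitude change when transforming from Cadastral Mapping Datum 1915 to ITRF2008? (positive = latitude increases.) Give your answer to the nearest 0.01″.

Δφ = 1.33″

1″ of latitude = 30.92 m, so Δφ = 41.0 / 30.92 = 1.326″.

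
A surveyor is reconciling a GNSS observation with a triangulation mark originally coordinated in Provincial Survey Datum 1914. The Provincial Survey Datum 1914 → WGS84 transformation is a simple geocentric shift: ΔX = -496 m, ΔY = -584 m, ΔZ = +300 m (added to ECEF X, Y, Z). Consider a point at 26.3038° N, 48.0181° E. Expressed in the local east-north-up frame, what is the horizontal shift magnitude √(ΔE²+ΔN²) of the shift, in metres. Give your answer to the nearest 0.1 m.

At φ = 26.3038°, λ = 48.0181°: sin φ = 0.443131, cos φ = 0.896457, sin λ = 0.743356, cos λ = 0.668896.
ΔE = −sin λ·ΔX + cos λ·ΔY = −(0.743356)·(-496) + (0.668896)·(-584) = -21.93 m.
ΔN = −sin φ cos λ·ΔX − sin φ sin λ·ΔY + cos φ·ΔZ = −(0.443131)(0.668896)(-496) − (0.443131)(0.743356)(-584) + (0.896457)(300) = 608.33 m.
Horizontal magnitude = √(ΔE² + ΔN²) = √((-21.93)² + 608.33²) = 608.72 m.

608.7 m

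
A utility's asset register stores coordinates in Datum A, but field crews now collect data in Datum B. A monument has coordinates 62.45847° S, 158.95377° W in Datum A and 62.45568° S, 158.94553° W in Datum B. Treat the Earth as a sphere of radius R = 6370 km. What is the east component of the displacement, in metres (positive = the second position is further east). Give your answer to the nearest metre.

ΔE = 424 m

Δφ = -62.45568° − -62.45847° = +0.00279°; Δλ = -158.94553° − -158.95377° = +0.00824°.
1° along a meridian = πR/180 = 111177 m.
ΔN = Δφ × 111177 = 310.2 m; ΔE = Δλ × 111177 × cos(-62.45847°) = +0.00824 × 111177 × 0.462391 = 423.6 m.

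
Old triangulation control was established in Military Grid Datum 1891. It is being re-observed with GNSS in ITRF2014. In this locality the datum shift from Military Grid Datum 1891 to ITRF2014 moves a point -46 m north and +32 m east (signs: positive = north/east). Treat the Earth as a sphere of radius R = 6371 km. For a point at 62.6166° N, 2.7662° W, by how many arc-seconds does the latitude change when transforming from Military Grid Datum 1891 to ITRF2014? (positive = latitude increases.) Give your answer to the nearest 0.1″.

Δφ = -1.5″

On a sphere of radius R, 1 rad of latitude = R, so Δφ = ΔN / R = -46.0 / 6371000 = -7.2202e-06 rad = -1.489″.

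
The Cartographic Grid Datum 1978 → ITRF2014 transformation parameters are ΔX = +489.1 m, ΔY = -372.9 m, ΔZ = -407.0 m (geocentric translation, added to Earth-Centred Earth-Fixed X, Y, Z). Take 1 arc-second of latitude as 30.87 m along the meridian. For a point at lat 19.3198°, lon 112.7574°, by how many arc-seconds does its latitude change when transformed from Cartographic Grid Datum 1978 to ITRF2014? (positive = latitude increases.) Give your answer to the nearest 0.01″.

sin φ = 0.330841, cos φ = 0.943687, sin λ = 0.922151, cos λ = -0.386830.
North component: ΔN = −sin φ cos λ·ΔX − sin φ sin λ·ΔY + cos φ·ΔZ = −(0.330841)(-0.386830)(489.1) − (0.330841)(0.922151)(-372.9) + (0.943687)(-407.0) = -207.72 m.
1° of latitude spans 3600 × 30.87 = 111132 m, so Δφ = -207.72 / 111132 × 3600 = -6.729″.

Δφ = -6.73″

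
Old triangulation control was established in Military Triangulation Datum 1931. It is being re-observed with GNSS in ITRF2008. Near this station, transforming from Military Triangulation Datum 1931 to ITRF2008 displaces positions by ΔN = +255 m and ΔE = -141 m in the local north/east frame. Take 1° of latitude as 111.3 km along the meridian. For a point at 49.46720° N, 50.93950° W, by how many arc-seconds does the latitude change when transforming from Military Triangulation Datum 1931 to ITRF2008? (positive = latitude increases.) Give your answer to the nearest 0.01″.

Δφ = 8.25″

1° of latitude = 111.3 km, so Δφ = 255.0 / 111300 = 0.0022911° = 8.248″.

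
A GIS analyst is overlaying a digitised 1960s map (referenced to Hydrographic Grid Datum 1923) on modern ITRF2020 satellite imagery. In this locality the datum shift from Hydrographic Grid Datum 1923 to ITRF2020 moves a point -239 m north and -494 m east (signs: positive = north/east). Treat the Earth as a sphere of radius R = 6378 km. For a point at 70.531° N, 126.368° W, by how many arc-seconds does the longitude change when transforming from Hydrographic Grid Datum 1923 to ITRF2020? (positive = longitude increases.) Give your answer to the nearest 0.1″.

Δλ = -47.9″

At latitude 70.531°, cos φ = 0.333297.
One radian of longitude at latitude φ spans R cos φ, so Δλ = ΔE / (R cos φ) = -494.0 / (6378000 × 0.333297) = -2.3239e-04 rad = -47.933″.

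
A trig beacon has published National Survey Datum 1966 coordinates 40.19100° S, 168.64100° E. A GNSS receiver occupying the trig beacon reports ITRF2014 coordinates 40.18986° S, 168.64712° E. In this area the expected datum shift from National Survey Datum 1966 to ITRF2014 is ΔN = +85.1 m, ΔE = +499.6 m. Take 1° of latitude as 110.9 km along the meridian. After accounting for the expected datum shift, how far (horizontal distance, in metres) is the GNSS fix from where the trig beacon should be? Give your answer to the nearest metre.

Observed coordinate differences: Δφ = +0.00114°, Δλ = +0.00612°.
Converting to metres (1° lat = 110900 m, cos φ = 0.763897): observed ΔN = 126.4 m, observed ΔE = 518.5 m.
Subtracting the expected shift leaves a residual of 126.4 − (85.1) = 41.3 m north and 518.5 − (499.6) = 18.9 m east.
Residual distance = √(41.3² + 18.9²) = 45.4 m.

45 m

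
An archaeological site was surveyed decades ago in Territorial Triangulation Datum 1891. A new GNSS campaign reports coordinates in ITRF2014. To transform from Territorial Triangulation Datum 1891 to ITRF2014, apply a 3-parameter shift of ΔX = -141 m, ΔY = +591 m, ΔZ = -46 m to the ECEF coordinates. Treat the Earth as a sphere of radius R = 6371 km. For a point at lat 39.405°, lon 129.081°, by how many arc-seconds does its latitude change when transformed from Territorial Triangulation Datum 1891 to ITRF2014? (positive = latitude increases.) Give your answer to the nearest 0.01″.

Δφ = -12.41″

sin φ = 0.634798, cos φ = 0.772678, sin λ = 0.776256, cos λ = -0.630418.
North component: ΔN = −sin φ cos λ·ΔX − sin φ sin λ·ΔY + cos φ·ΔZ = −(0.634798)(-0.630418)(-141) − (0.634798)(0.776256)(591) + (0.772678)(-46) = -383.19 m.
1° of latitude spans πR/180 = 111195 m, so Δφ = -383.19 / 111195 × 3600 = -12.406″.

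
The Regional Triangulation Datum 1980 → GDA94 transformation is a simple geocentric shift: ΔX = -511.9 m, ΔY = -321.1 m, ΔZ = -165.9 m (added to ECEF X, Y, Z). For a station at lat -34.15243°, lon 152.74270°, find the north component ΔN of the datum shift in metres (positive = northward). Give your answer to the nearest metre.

At φ = -34.15243°, λ = 152.74270°: sin φ = -0.561396, cos φ = 0.827547, sin λ = 0.457987, cos λ = -0.888959.
ΔN = −sin φ cos λ·ΔX − sin φ sin λ·ΔY + cos φ·ΔZ = −(-0.561396)(-0.888959)(-511.9) − (-0.561396)(0.457987)(-321.1) + (0.827547)(-165.9) = 35.62 m.

ΔN = 36 m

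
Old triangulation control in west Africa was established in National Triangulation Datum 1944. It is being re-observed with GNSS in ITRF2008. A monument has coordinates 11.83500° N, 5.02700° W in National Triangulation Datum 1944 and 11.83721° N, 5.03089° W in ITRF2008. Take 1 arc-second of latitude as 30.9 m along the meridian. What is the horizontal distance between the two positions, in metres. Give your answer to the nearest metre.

Δφ = 11.83721° − 11.83500° = +0.00221°; Δλ = -5.03089° − -5.02700° = -0.00389°.
1° of latitude = 3600 × 30.90 = 111240 m.
ΔN = Δφ × 111240 = 245.8 m; ΔE = Δλ × 111240 × cos(11.83500°) = -0.00389 × 111240 × 0.978742 = -423.5 m.
Distance = √(ΔE² + ΔN²) = √((-423.5)² + 245.8²) = 489.7 m.

490 m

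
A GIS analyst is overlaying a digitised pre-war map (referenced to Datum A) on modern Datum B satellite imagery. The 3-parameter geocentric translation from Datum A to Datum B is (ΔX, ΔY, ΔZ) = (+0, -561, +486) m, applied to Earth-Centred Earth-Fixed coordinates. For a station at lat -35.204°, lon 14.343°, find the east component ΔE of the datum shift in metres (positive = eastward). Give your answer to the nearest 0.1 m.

The local east axis at (φ, λ) is (−sin λ, cos λ, 0), so ΔE = −sin(14.343°)·0 + cos(14.343°)·(-561) = -543.51 m.

ΔE = -543.5 m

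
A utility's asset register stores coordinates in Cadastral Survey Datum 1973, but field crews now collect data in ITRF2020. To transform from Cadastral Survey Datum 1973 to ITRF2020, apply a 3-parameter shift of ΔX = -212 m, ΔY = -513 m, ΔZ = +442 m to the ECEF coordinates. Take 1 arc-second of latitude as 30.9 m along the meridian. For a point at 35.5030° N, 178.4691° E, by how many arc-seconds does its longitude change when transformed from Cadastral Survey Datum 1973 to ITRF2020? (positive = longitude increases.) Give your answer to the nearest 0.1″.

Δλ = 20.6″

sin φ = 0.580746, cos φ = 0.814085, sin λ = 0.026716, cos λ = -0.999643.
East component: ΔE = −sin λ·ΔX + cos λ·ΔY = −(0.026716)(-212) + (-0.999643)(-513) = 518.48 m.
1° of latitude spans 3600 × 30.90 = 111240 m; at latitude φ, 1° of longitude spans that × cos φ = 90558.8 m, so Δλ = 518.48 / 90558.8 × 3600 = 20.611″.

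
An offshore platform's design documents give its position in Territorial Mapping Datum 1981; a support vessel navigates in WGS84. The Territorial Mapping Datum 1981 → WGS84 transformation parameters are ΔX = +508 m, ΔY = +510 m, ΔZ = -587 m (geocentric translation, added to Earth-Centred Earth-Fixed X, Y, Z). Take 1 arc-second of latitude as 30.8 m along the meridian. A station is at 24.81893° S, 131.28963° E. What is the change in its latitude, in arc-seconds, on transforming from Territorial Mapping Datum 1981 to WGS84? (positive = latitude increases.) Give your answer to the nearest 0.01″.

sin φ = -0.419752, cos φ = 0.907639, sin λ = 0.751384, cos λ = -0.659866.
North component: ΔN = −sin φ cos λ·ΔX − sin φ sin λ·ΔY + cos φ·ΔZ = −(-0.419752)(-0.659866)(508) − (-0.419752)(0.751384)(510) + (0.907639)(-587) = -512.64 m.
1° of latitude spans 3600 × 30.80 = 110880 m, so Δφ = -512.64 / 110880 × 3600 = -16.644″.

Δφ = -16.64″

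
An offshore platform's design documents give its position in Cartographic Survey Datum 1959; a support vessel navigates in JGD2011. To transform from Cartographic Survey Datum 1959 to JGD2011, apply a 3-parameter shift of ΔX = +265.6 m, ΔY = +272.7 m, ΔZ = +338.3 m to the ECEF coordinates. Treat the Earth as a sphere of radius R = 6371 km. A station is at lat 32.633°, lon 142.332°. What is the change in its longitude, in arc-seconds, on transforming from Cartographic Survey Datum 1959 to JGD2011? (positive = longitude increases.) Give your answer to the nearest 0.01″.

Δλ = -14.54″

sin φ = 0.539256, cos φ = 0.842142, sin λ = 0.611085, cos λ = -0.791565.
East component: ΔE = −sin λ·ΔX + cos λ·ΔY = −(0.611085)(265.6) + (-0.791565)(272.7) = -378.16 m.
1° of latitude spans πR/180 = 111195 m; at latitude φ, 1° of longitude spans that × cos φ = 93641.9 m, so Δλ = -378.16 / 93641.9 × 3600 = -14.538″.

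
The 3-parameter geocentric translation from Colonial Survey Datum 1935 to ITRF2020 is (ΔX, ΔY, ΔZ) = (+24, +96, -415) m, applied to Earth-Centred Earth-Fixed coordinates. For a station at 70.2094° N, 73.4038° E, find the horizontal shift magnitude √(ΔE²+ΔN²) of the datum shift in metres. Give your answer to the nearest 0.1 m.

The local east axis at (φ, λ) is (−sin λ, cos λ, 0), so ΔE = −sin(73.4038°)·24 + cos(73.4038°)·96 = 4.42 m.
The local north axis is (−sin φ cos λ, −sin φ sin λ, cos φ), giving ΔN = -6.450 − 86.567 − 140.512 = -233.53 m.
Horizontal magnitude = √(ΔE² + ΔN²) = √(4.42² + (-233.53)²) = 233.57 m.

233.6 m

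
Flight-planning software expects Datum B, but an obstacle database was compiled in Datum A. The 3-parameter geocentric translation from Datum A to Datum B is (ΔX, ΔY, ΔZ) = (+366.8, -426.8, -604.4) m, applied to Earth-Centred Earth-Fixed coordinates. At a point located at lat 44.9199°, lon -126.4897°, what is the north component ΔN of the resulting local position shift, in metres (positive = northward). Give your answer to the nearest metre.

ΔN = -516 m

The local north axis is (−sin φ cos λ, −sin φ sin λ, cos φ), giving ΔN = 154.024 − 242.291 − 427.972 = -516.24 m.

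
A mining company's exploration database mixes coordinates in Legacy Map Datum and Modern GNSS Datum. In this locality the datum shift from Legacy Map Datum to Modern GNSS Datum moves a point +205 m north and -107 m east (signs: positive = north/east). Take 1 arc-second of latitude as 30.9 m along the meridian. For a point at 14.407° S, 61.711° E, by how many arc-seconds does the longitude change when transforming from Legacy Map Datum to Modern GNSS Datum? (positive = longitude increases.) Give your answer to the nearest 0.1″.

At latitude -14.407°, cos φ = 0.968553.
1″ of longitude at this latitude = 30.90 × cos φ = 29.9283 m, so Δλ = -107.0 / 29.9283 = -3.575″.

Δλ = -3.6″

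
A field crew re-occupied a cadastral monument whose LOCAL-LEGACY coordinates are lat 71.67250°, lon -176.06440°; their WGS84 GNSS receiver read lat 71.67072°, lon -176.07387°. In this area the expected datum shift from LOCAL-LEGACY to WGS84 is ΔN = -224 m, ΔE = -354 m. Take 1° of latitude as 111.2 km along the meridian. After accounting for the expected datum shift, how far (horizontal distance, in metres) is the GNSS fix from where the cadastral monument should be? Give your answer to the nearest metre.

Observed coordinate differences: Δφ = -0.00178°, Δλ = -0.00947°.
Converting to metres (1° lat = 111200 m, cos φ = 0.314448): observed ΔN = -197.9 m, observed ΔE = -331.1 m.
Subtracting the expected shift leaves a residual of -197.9 − (-224) = 26.1 m north and -331.1 − (-354) = 22.9 m east.
Residual distance = √(26.1² + 22.9²) = 34.7 m.

35 m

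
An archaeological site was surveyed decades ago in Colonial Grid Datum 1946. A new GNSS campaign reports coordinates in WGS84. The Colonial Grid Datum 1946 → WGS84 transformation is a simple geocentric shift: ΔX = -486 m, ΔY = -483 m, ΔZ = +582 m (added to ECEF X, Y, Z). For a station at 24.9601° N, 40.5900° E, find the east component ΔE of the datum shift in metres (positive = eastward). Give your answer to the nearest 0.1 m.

ΔE = -50.6 m

The local east axis at (φ, λ) is (−sin λ, cos λ, 0), so ΔE = −sin(40.5900°)·(-486) + cos(40.5900°)·(-483) = -50.57 m.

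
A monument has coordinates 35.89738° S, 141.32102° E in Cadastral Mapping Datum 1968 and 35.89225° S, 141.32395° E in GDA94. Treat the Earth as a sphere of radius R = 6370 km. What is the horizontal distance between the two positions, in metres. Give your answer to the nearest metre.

Δφ = -35.89225° − -35.89738° = +0.00513°; Δλ = 141.32395° − 141.32102° = +0.00293°.
1° along a meridian = πR/180 = 111177 m.
ΔN = Δφ × 111177 = 570.3 m; ΔE = Δλ × 111177 × cos(-35.89738°) = +0.00293 × 111177 × 0.810068 = 263.9 m.
Distance = √(ΔE² + ΔN²) = √(263.9² + 570.3²) = 628.4 m.

628 m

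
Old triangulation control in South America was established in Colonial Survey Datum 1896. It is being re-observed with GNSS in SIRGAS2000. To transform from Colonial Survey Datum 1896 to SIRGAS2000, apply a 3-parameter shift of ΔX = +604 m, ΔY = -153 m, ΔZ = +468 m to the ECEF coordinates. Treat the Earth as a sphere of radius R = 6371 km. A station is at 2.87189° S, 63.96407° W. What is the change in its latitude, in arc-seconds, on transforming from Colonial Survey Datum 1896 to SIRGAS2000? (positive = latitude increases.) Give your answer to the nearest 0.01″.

sin φ = -0.050103, cos φ = 0.998744, sin λ = -0.898519, cos λ = 0.438935.
North component: ΔN = −sin φ cos λ·ΔX − sin φ sin λ·ΔY + cos φ·ΔZ = −(-0.050103)(0.438935)(604) − (-0.050103)(-0.898519)(-153) + (0.998744)(468) = 487.58 m.
1° of latitude spans πR/180 = 111195 m, so Δφ = 487.58 / 111195 × 3600 = 15.786″.

Δφ = 15.79″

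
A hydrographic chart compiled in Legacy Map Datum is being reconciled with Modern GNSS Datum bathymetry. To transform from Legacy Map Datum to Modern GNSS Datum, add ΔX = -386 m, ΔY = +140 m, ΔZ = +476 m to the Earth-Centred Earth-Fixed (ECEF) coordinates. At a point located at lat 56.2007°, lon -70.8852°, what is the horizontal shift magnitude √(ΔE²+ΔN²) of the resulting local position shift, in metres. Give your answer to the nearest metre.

The local east axis at (φ, λ) is (−sin λ, cos λ, 0), so ΔE = −sin(-70.8852°)·(-386) + cos(-70.8852°)·140 = -318.87 m.
The local north axis is (−sin φ cos λ, −sin φ sin λ, cos φ), giving ΔN = 105.038 + 109.924 + 264.792 = 479.75 m.
Horizontal magnitude = √(ΔE² + ΔN²) = √((-318.87)² + 479.75²) = 576.06 m.

576 m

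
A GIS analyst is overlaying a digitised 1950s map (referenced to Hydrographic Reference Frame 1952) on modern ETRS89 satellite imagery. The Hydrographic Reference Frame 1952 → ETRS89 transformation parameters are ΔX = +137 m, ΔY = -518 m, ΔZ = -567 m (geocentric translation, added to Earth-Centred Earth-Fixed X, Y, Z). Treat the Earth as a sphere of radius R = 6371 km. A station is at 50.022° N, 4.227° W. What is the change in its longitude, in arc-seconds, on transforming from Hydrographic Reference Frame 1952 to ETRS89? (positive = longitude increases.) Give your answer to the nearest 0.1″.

Δλ = -25.5″

sin φ = 0.766291, cos φ = 0.642493, sin λ = -0.073708, cos λ = 0.997280.
East component: ΔE = −sin λ·ΔX + cos λ·ΔY = −(-0.073708)(137) + (0.997280)(-518) = -506.49 m.
1° of latitude spans πR/180 = 111195 m; at latitude φ, 1° of longitude spans that × cos φ = 71442.0 m, so Δλ = -506.49 / 71442.0 × 3600 = -25.522″.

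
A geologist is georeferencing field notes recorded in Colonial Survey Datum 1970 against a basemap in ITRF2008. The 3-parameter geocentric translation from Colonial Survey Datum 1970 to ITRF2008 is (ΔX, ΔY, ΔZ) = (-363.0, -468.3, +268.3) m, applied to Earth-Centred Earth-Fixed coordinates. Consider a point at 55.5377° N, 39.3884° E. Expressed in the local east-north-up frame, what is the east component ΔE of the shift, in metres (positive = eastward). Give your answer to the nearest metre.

ΔE = -132 m

At φ = 55.5377°, λ = 39.3884°: sin φ = 0.824499, cos φ = 0.565864, sin λ = 0.634574, cos λ = 0.772862.
ΔE = −sin λ·ΔX + cos λ·ΔY = −(0.634574)·(-363.0) + (0.772862)·(-468.3) = -131.58 m.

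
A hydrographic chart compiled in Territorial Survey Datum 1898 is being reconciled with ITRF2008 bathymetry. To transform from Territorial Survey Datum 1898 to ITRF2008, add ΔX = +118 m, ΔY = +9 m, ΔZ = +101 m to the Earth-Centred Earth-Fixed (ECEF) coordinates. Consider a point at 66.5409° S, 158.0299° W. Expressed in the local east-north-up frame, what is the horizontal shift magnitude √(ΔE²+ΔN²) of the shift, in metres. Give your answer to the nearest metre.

At φ = -66.5409°, λ = -158.0299°: sin φ = -0.917344, cos φ = 0.398094, sin λ = -0.374123, cos λ = -0.927379.
ΔE = −sin λ·ΔX + cos λ·ΔY = −(-0.374123)·(118) + (-0.927379)·(9) = 35.80 m.
ΔN = −sin φ cos λ·ΔX − sin φ sin λ·ΔY + cos φ·ΔZ = −(-0.917344)(-0.927379)(118) − (-0.917344)(-0.374123)(9) + (0.398094)(101) = -63.27 m.
Horizontal magnitude = √(ΔE² + ΔN²) = √(35.80² + (-63.27)²) = 72.69 m.

73 m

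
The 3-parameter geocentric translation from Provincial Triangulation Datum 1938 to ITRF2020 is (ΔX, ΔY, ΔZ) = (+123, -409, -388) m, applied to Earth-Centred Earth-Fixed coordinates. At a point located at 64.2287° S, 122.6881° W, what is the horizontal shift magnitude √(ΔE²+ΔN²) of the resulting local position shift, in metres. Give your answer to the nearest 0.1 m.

334.5 m

The local east axis at (φ, λ) is (−sin λ, cos λ, 0), so ΔE = −sin(-122.6881°)·123 + cos(-122.6881°)·(-409) = 324.41 m.
The local north axis is (−sin φ cos λ, −sin φ sin λ, cos φ), giving ΔN = -59.821 + 309.986 − 168.695 = 81.47 m.
Horizontal magnitude = √(ΔE² + ΔN²) = √(324.41² + 81.47²) = 334.48 m.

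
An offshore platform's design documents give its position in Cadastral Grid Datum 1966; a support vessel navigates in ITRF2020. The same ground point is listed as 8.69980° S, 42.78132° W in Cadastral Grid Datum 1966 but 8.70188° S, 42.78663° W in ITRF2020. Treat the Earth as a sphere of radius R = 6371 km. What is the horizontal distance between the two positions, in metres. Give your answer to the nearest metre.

Δφ = -8.70188° − -8.69980° = -0.00208°; Δλ = -42.78663° − -42.78132° = -0.00531°.
1° along a meridian = πR/180 = 111195 m.
ΔN = Δφ × 111195 = -231.3 m; ΔE = Δλ × 111195 × cos(-8.69980°) = -0.00531 × 111195 × 0.988494 = -583.7 m.
Distance = √(ΔE² + ΔN²) = √((-583.7)² + (-231.3)²) = 627.8 m.

628 m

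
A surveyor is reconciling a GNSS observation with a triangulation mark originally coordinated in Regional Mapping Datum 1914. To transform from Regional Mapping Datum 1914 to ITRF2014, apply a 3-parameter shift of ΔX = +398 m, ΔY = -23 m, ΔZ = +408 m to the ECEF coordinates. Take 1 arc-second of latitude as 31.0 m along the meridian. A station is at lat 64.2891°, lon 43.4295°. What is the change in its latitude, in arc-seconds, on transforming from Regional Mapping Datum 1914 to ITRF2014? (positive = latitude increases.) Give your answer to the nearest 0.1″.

Δφ = -2.2″

sin φ = 0.900995, cos φ = 0.433830, sin λ = 0.687462, cos λ = 0.726221.
North component: ΔN = −sin φ cos λ·ΔX − sin φ sin λ·ΔY + cos φ·ΔZ = −(0.900995)(0.726221)(398) − (0.900995)(0.687462)(-23) + (0.433830)(408) = -69.17 m.
1° of latitude spans 3600 × 31.00 = 111600 m, so Δφ = -69.17 / 111600 × 3600 = -2.231″.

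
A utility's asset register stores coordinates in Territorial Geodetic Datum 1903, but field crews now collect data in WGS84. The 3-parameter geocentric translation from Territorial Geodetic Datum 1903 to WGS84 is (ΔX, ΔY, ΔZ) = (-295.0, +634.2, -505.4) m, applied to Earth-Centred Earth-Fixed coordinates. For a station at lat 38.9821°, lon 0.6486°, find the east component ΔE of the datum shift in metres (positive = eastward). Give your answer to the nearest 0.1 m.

ΔE = 637.5 m

At φ = 38.9821°, λ = 0.6486°: sin φ = 0.629078, cos φ = 0.777343, sin λ = 0.011320, cos λ = 0.999936.
ΔE = −sin λ·ΔX + cos λ·ΔY = −(0.011320)·(-295.0) + (0.999936)·(634.2) = 637.50 m.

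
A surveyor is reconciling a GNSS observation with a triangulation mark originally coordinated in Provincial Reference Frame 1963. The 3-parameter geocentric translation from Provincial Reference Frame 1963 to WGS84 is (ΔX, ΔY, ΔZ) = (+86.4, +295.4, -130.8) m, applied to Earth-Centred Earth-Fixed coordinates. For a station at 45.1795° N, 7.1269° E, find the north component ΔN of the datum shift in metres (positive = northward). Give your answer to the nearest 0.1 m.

The local north axis is (−sin φ cos λ, −sin φ sin λ, cos φ), giving ΔN = -60.812 − 25.996 − 92.199 = -179.01 m.

ΔN = -179.0 m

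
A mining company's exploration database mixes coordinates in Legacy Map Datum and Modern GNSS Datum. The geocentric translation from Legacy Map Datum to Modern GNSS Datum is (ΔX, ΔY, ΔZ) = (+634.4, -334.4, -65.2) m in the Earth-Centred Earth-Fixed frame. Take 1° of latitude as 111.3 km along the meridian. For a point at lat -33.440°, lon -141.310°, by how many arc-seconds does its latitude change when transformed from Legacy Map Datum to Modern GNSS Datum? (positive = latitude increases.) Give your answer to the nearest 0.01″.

sin φ = -0.551063, cos φ = 0.834463, sin λ = -0.625106, cos λ = -0.780540.
North component: ΔN = −sin φ cos λ·ΔX − sin φ sin λ·ΔY + cos φ·ΔZ = −(-0.551063)(-0.780540)(634.4) − (-0.551063)(-0.625106)(-334.4) + (0.834463)(-65.2) = -212.09 m.
1° of latitude spans 111300 m, so Δφ = -212.09 / 111300 × 3600 = -6.860″.

Δφ = -6.86″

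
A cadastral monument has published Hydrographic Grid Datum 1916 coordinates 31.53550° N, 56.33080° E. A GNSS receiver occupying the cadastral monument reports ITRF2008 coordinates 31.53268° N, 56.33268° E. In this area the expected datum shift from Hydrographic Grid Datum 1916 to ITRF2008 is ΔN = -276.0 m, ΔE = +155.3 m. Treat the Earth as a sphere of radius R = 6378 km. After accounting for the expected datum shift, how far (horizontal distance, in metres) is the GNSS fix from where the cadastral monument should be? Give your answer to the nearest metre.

44 m

Observed coordinate differences: Δφ = -0.00282°, Δλ = +0.00188°.
Converting to metres (1° lat = 111317 m, cos φ = 0.852316): observed ΔN = -313.9 m, observed ΔE = 178.4 m.
Subtracting the expected shift leaves a residual of -313.9 − (-276.0) = -37.9 m north and 178.4 − (155.3) = 23.1 m east.
Residual distance = √((-37.9)² + 23.1²) = 44.4 m.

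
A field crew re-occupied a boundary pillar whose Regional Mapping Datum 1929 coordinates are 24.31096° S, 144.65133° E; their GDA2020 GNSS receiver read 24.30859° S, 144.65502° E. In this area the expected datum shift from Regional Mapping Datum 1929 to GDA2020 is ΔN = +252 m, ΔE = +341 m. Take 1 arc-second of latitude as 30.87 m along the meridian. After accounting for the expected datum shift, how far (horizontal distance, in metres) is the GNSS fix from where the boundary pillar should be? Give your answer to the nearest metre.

35 m

Observed coordinate differences: Δφ = +0.00237°, Δλ = +0.00369°.
Converting to metres (1° lat = 111132 m, cos φ = 0.911325): observed ΔN = 263.4 m, observed ΔE = 373.7 m.
Subtracting the expected shift leaves a residual of 263.4 − (252) = 11.4 m north and 373.7 − (341) = 32.7 m east.
Residual distance = √(11.4² + 32.7²) = 34.6 m.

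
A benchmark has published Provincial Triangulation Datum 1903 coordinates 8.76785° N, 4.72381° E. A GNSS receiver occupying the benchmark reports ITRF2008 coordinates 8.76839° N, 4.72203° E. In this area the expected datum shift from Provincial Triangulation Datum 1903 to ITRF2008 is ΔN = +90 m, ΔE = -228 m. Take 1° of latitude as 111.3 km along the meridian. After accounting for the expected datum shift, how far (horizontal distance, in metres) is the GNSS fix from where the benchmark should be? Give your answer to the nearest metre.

44 m

Observed coordinate differences: Δφ = +0.00054°, Δλ = -0.00178°.
Converting to metres (1° lat = 111300 m, cos φ = 0.988314): observed ΔN = 60.1 m, observed ΔE = -195.8 m.
Subtracting the expected shift leaves a residual of 60.1 − (90) = -29.9 m north and -195.8 − (-228) = 32.2 m east.
Residual distance = √((-29.9)² + 32.2²) = 43.9 m.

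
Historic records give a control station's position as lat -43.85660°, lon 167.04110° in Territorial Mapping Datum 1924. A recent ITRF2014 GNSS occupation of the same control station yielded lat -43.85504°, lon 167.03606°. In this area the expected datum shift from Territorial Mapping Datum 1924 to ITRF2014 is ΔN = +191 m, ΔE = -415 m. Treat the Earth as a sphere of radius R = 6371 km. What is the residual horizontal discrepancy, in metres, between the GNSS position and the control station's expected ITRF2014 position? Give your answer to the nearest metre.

21 m

Observed coordinate differences: Δφ = +0.00156°, Δλ = -0.00504°.
Converting to metres (1° lat = 111195 m, cos φ = 0.721076): observed ΔN = 173.5 m, observed ΔE = -404.1 m.
Subtracting the expected shift leaves a residual of 173.5 − (191) = -17.5 m north and -404.1 − (-415) = 10.9 m east.
Residual distance = √((-17.5)² + 10.9²) = 20.6 m.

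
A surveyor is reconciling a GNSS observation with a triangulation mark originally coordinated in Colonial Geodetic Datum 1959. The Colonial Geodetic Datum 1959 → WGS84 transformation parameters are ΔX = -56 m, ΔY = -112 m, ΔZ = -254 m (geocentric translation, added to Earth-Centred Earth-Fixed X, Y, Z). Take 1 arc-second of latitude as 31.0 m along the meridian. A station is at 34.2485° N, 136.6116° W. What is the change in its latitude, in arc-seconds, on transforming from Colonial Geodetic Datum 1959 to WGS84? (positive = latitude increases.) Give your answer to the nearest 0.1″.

Δφ = -8.9″

sin φ = 0.562783, cos φ = 0.826604, sin λ = -0.686940, cos λ = -0.726714.
North component: ΔN = −sin φ cos λ·ΔX − sin φ sin λ·ΔY + cos φ·ΔZ = −(0.562783)(-0.726714)(-56) − (0.562783)(-0.686940)(-112) + (0.826604)(-254) = -276.16 m.
1° of latitude spans 3600 × 31.00 = 111600 m, so Δφ = -276.16 / 111600 × 3600 = -8.908″.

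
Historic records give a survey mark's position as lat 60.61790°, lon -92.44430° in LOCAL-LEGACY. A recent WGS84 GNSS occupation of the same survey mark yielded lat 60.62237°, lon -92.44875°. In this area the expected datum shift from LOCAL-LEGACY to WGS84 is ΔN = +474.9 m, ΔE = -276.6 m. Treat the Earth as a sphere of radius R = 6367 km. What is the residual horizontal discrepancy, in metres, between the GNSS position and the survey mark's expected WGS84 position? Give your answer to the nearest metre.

Observed coordinate differences: Δφ = +0.00447°, Δλ = -0.00445°.
Converting to metres (1° lat = 111125 m, cos φ = 0.490632): observed ΔN = 496.7 m, observed ΔE = -242.6 m.
Subtracting the expected shift leaves a residual of 496.7 − (474.9) = 21.8 m north and -242.6 − (-276.6) = 34.0 m east.
Residual distance = √(21.8² + 34.0²) = 40.4 m.

40 m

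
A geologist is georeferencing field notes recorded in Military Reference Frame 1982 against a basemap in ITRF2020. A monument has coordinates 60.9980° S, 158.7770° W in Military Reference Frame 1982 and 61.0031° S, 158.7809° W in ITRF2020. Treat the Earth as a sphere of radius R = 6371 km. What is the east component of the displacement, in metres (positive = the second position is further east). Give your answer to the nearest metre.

Δφ = -61.0031° − -60.9980° = -0.0051°; Δλ = -158.7809° − -158.7770° = -0.0039°.
1° along a meridian = πR/180 = 111195 m.
ΔN = Δφ × 111195 = -567.1 m; ΔE = Δλ × 111195 × cos(-60.9980°) = -0.0039 × 111195 × 0.484840 = -210.3 m.

ΔE = -210 m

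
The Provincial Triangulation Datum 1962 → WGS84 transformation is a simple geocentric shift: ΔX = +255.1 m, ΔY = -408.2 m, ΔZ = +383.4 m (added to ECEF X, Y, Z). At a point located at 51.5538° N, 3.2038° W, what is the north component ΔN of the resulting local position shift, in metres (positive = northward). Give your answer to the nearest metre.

ΔN = 21 m

At φ = 51.5538°, λ = -3.2038°: sin φ = 0.783192, cos φ = 0.621780, sin λ = -0.055888, cos λ = 0.998437.
ΔN = −sin φ cos λ·ΔX − sin φ sin λ·ΔY + cos φ·ΔZ = −(0.783192)(0.998437)(255.1) − (0.783192)(-0.055888)(-408.2) + (0.621780)(383.4) = 21.04 m.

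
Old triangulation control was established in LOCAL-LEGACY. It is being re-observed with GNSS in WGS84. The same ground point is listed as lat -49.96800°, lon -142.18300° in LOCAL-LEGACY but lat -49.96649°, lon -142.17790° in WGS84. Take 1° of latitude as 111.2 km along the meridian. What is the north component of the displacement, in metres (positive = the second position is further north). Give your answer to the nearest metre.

Δφ = -49.96649° − -49.96800° = +0.00151°; Δλ = -142.17790° − -142.18300° = +0.00510°.
ΔN = Δφ × 111200 = 167.9 m; ΔE = Δλ × 111200 × cos(-49.96800°) = +0.00510 × 111200 × 0.643215 = 364.8 m.

ΔN = 168 m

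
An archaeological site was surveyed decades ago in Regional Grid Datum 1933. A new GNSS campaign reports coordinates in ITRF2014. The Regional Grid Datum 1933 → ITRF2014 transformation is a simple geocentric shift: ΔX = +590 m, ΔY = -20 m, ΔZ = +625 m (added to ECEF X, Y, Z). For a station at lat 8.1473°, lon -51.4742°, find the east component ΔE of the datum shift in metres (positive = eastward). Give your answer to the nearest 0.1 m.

At φ = 8.1473°, λ = -51.4742°: sin φ = 0.141718, cos φ = 0.989907, sin λ = -0.782328, cos λ = 0.622867.
ΔE = −sin λ·ΔX + cos λ·ΔY = −(-0.782328)·(590) + (0.622867)·(-20) = 449.12 m.

ΔE = 449.1 m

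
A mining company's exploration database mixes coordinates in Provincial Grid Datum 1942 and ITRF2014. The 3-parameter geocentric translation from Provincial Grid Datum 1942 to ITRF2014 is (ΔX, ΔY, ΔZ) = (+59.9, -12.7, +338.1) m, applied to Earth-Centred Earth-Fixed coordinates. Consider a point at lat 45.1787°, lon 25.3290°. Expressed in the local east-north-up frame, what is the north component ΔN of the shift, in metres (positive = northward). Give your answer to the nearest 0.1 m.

The local north axis is (−sin φ cos λ, −sin φ sin λ, cos φ), giving ΔN = -38.403 + 3.854 + 238.326 = 203.78 m.

ΔN = 203.8 m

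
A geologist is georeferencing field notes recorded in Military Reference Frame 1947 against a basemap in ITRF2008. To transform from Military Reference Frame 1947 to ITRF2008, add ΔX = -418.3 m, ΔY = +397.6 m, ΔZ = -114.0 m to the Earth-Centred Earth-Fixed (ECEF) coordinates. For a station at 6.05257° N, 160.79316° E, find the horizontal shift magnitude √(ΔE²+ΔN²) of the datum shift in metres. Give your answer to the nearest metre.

292 m

At φ = 6.05257°, λ = 160.79316°: sin φ = 0.105441, cos φ = 0.994426, sin λ = 0.328979, cos λ = -0.944337.
ΔE = −sin λ·ΔX + cos λ·ΔY = −(0.328979)·(-418.3) + (-0.944337)·(397.6) = -237.86 m.
ΔN = −sin φ cos λ·ΔX − sin φ sin λ·ΔY + cos φ·ΔZ = −(0.105441)(-0.944337)(-418.3) − (0.105441)(0.328979)(397.6) + (0.994426)(-114.0) = -168.81 m.
Horizontal magnitude = √(ΔE² + ΔN²) = √((-237.86)² + (-168.81)²) = 291.67 m.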